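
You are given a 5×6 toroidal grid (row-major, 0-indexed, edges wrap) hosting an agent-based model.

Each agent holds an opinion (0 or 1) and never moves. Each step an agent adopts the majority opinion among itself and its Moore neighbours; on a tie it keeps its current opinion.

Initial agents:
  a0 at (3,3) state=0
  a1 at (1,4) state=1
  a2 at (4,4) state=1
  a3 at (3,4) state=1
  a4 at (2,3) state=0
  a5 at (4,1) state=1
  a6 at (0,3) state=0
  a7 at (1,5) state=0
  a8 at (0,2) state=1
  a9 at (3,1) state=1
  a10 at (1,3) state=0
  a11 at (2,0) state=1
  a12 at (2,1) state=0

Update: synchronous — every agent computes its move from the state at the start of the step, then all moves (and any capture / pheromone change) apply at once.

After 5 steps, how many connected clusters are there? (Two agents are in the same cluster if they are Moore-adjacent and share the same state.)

t=1: a0@(3,3):0 a1@(1,4):0 a2@(4,4):1 a3@(3,4):1 a4@(2,3):0 a5@(4,1):1 a6@(0,3):1 a7@(1,5):1 a8@(0,2):1 a9@(3,1):1 a10@(1,3):0 a11@(2,0):1 a12@(2,1):1
t=2: (unchanged — steady state)

2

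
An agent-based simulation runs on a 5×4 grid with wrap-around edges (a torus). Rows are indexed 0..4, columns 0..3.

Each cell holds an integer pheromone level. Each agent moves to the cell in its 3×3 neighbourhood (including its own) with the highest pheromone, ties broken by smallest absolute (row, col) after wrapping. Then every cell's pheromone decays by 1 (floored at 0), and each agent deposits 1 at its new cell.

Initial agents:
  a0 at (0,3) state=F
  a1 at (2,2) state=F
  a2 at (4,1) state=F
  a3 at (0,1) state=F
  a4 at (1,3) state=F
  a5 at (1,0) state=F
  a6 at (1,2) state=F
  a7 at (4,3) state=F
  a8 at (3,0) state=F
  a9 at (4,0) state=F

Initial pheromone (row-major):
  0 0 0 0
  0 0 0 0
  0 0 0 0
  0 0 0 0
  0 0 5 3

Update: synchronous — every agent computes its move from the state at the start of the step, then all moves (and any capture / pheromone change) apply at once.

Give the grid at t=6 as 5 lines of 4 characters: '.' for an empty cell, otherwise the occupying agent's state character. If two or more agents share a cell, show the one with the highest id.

....
....
....
....
..F.

t=1: a0@(4,2) a1@(1,1) a2@(4,2) a3@(4,2) a4@(0,0) a5@(0,0) a6@(0,1) a7@(4,2) a8@(4,3) a9@(4,3) | pheromone: 2 1 0 0 / 0 1 0 0 / 0 0 0 0 / 0 0 0 0 / 0 0 8 4
t=2: a0@(4,2) a1@(0,0) a2@(4,2) a3@(4,2) a4@(4,3) a5@(4,3) a6@(4,2) a7@(4,2) a8@(4,2) a9@(4,2) | pheromone: 2 0 0 0 / 0 0 0 0 / 0 0 0 0 / 0 0 0 0 / 0 0 14 5
t=3: a0@(4,2) a1@(4,3) a2@(4,2) a3@(4,2) a4@(4,2) a5@(4,2) a6@(4,2) a7@(4,2) a8@(4,2) a9@(4,2) | pheromone: 1 0 0 0 / 0 0 0 0 / 0 0 0 0 / 0 0 0 0 / 0 0 22 5
t=4: a0@(4,2) a1@(4,2) a2@(4,2) a3@(4,2) a4@(4,2) a5@(4,2) a6@(4,2) a7@(4,2) a8@(4,2) a9@(4,2) | pheromone: 0 0 0 0 / 0 0 0 0 / 0 0 0 0 / 0 0 0 0 / 0 0 31 4
t=5: a0@(4,2) a1@(4,2) a2@(4,2) a3@(4,2) a4@(4,2) a5@(4,2) a6@(4,2) a7@(4,2) a8@(4,2) a9@(4,2) | pheromone: 0 0 0 0 / 0 0 0 0 / 0 0 0 0 / 0 0 0 0 / 0 0 40 3
t=6: a0@(4,2) a1@(4,2) a2@(4,2) a3@(4,2) a4@(4,2) a5@(4,2) a6@(4,2) a7@(4,2) a8@(4,2) a9@(4,2) | pheromone: 0 0 0 0 / 0 0 0 0 / 0 0 0 0 / 0 0 0 0 / 0 0 49 2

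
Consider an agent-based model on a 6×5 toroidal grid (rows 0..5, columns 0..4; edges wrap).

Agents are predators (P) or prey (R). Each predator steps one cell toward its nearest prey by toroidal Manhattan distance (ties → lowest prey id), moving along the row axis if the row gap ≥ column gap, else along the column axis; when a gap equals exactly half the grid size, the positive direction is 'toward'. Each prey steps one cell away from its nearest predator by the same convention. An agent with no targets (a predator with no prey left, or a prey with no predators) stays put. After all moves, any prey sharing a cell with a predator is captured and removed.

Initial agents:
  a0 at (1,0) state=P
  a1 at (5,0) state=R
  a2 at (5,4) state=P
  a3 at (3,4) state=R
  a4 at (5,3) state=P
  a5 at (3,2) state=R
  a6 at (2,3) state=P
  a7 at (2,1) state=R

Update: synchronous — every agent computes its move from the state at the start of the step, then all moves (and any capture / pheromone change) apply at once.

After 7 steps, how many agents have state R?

4

t=1: a0@(0,0):P a1@(5,1):R a2@(5,0):P a3@(2,4):R a4@(5,4):P a5@(4,2):R a6@(3,3):P a7@(3,1):R
t=2: a0@(5,0):P a1@(5,2):R a2@(5,1):P a3@(1,4):R a4@(5,0):P a5@(5,2):R a6@(2,3):P a7@(3,0):R
t=3: a0@(5,1):P a1@(5,3):R a2@(5,2):P a3@(0,4):R a4@(5,1):P a5@(5,3):R a6@(1,3):P a7@(2,0):R
t=4: a0@(5,2):P a1@(5,4):R a2@(5,3):P a3@(5,4):R a4@(5,2):P a5@(5,4):R a6@(0,3):P a7@(2,1):R
t=5: a0@(5,3):P a1@(5,0):R a2@(5,4):P a3@(5,0):R a4@(5,3):P a5@(5,0):R a6@(5,3):P a7@(1,1):R
t=6: a0@(5,4):P a1@(5,1):R a2@(5,0):P a3@(5,1):R a4@(5,4):P a5@(5,1):R a6@(5,4):P a7@(2,1):R
t=7: a0@(5,0):P a1@(5,2):R a2@(5,1):P a3@(5,2):R a4@(5,0):P a5@(5,2):R a6@(5,0):P a7@(1,1):R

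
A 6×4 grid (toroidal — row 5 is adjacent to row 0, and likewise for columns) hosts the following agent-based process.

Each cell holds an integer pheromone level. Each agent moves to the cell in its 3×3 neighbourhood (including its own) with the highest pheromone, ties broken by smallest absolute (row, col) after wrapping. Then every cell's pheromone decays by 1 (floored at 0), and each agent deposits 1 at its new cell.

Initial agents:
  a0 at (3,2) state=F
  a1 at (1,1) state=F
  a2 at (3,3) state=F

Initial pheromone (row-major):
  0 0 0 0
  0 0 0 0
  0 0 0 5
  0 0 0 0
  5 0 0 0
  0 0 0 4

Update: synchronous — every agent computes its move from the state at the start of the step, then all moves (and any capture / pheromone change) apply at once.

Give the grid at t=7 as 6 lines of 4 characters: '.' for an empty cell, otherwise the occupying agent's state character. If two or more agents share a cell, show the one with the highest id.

t=1: a0@(2,3) a1@(0,0) a2@(2,3) | pheromone: 1 0 0 0 / 0 0 0 0 / 0 0 0 6 / 0 0 0 0 / 4 0 0 0 / 0 0 0 3
t=2: a0@(2,3) a1@(5,3) a2@(2,3) | pheromone: 0 0 0 0 / 0 0 0 0 / 0 0 0 7 / 0 0 0 0 / 3 0 0 0 / 0 0 0 3
t=3: a0@(2,3) a1@(4,0) a2@(2,3) | pheromone: 0 0 0 0 / 0 0 0 0 / 0 0 0 8 / 0 0 0 0 / 3 0 0 0 / 0 0 0 2
t=4: a0@(2,3) a1@(4,0) a2@(2,3) | pheromone: 0 0 0 0 / 0 0 0 0 / 0 0 0 9 / 0 0 0 0 / 3 0 0 0 / 0 0 0 1
t=5: a0@(2,3) a1@(4,0) a2@(2,3) | pheromone: 0 0 0 0 / 0 0 0 0 / 0 0 0 10 / 0 0 0 0 / 3 0 0 0 / 0 0 0 0
t=6: a0@(2,3) a1@(4,0) a2@(2,3) | pheromone: 0 0 0 0 / 0 0 0 0 / 0 0 0 11 / 0 0 0 0 / 3 0 0 0 / 0 0 0 0
t=7: a0@(2,3) a1@(4,0) a2@(2,3) | pheromone: 0 0 0 0 / 0 0 0 0 / 0 0 0 12 / 0 0 0 0 / 3 0 0 0 / 0 0 0 0

....
....
...F
....
F...
....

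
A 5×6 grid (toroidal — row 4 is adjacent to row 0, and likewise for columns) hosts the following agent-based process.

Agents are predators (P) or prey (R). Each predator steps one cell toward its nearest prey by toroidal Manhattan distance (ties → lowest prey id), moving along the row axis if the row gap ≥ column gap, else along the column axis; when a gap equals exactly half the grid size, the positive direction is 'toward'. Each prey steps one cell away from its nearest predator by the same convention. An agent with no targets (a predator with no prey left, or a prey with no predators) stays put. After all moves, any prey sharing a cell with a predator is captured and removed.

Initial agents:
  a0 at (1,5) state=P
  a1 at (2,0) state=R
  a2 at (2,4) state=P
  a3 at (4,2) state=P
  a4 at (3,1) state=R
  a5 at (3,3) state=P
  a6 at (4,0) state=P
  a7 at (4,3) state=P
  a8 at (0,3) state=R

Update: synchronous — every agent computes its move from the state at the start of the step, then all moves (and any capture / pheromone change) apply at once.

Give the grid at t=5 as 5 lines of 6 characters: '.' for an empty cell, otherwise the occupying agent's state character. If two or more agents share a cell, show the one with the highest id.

......
......
R..P.P
......
......

t=1: a0@(2,5):P a2@(2,5):P a3@(3,2):P a4@(2,1):R a5@(3,2):P a6@(3,0):P a7@(0,3):P a8@(1,3):R
t=2: a0@(2,0):P a2@(2,0):P a3@(2,2):P a5@(2,2):P a6@(2,0):P a7@(1,3):P a8@(2,3):R
t=3: a0@(2,1):P a2@(2,1):P a3@(2,3):P a5@(2,3):P a6@(2,1):P a7@(2,3):P a8@(2,4):R
t=4: a0@(2,2):P a2@(2,2):P a3@(2,4):P a5@(2,4):P a6@(2,2):P a7@(2,4):P a8@(2,5):R
t=5: a0@(2,3):P a2@(2,3):P a3@(2,5):P a5@(2,5):P a6@(2,3):P a7@(2,5):P a8@(2,0):R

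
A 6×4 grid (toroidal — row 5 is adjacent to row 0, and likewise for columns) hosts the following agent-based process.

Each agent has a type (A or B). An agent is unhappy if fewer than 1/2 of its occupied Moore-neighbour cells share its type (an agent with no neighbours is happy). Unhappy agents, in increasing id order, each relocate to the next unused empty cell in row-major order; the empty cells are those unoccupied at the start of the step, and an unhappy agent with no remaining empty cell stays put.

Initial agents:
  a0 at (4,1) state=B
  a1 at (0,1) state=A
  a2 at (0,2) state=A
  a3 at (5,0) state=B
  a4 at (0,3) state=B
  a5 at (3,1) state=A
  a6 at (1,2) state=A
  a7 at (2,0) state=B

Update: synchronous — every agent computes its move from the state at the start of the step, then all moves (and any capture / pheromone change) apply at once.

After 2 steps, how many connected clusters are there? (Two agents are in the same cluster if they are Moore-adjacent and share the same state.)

2

t=1: a0@(4,1):B a1@(0,1):A a2@(0,2):A a3@(5,0):B a4@(0,0):B a5@(1,0):A a6@(1,2):A a7@(1,1):B
t=2: a0@(4,1):B a1@(0,1):A a2@(0,2):A a3@(5,0):B a4@(0,0):B a5@(0,3):A a6@(1,2):A a7@(1,3):B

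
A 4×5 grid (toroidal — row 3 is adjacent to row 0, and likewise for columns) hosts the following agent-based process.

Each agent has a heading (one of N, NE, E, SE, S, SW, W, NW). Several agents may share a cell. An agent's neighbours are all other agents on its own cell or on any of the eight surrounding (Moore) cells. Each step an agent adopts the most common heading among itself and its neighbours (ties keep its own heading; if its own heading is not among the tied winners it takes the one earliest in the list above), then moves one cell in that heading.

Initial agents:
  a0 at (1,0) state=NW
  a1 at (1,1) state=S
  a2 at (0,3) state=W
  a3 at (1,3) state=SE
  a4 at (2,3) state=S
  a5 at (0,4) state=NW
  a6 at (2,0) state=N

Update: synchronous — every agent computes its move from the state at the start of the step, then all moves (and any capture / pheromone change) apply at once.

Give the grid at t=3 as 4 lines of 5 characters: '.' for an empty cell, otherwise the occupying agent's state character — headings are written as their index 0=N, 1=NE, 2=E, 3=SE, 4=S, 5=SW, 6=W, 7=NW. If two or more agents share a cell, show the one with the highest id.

t=1: a0@(0,4):NW a1@(2,1):S a2@(0,2):W a3@(2,4):SE a4@(3,3):S a5@(3,3):NW a6@(1,0):N
t=2: a0@(3,3):NW a1@(3,1):S a2@(0,1):W a3@(3,0):SE a4@(2,2):NW a5@(2,2):NW a6@(0,0):N
t=3: a0@(2,2):NW a1@(2,0):NW a2@(0,0):W a3@(0,1):SE a4@(1,1):NW a5@(1,1):NW a6@(3,0):N

63...
.7...
7.7..
0....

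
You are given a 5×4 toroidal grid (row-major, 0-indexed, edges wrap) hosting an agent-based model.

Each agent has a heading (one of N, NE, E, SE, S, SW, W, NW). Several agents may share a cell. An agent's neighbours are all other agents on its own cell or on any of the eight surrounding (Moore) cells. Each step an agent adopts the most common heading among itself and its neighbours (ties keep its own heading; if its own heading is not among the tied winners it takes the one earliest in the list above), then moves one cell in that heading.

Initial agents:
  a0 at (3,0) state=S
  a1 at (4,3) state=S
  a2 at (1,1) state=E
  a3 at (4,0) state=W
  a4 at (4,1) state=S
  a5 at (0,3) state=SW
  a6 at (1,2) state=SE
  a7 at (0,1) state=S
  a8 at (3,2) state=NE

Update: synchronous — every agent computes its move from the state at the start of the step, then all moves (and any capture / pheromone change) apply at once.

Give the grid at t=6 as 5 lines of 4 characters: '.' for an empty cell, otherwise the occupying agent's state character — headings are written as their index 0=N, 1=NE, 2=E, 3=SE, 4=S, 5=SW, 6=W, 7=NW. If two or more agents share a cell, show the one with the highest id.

44.4
.44.
.4..
....
4.4.

t=1: a0@(4,0):S a1@(0,3):S a2@(1,2):E a3@(0,0):S a4@(0,1):S a5@(1,2):SW a6@(2,3):SE a7@(1,1):S a8@(4,2):S
t=2: a0@(0,0):S a1@(1,3):S a2@(2,2):S a3@(1,0):S a4@(1,1):S a5@(2,2):S a6@(3,0):SE a7@(2,1):S a8@(0,2):S
t=3: a0@(1,0):S a1@(2,3):S a2@(3,2):S a3@(2,0):S a4@(2,1):S a5@(3,2):S a6@(4,1):SE a7@(3,1):S a8@(1,2):S
t=4: a0@(2,0):S a1@(3,3):S a2@(4,2):S a3@(3,0):S a4@(3,1):S a5@(4,2):S a6@(0,1):S a7@(4,1):S a8@(2,2):S
t=5: a0@(3,0):S a1@(4,3):S a2@(0,2):S a3@(4,0):S a4@(4,1):S a5@(0,2):S a6@(1,1):S a7@(0,1):S a8@(3,2):S
t=6: a0@(4,0):S a1@(0,3):S a2@(1,2):S a3@(0,0):S a4@(0,1):S a5@(1,2):S a6@(2,1):S a7@(1,1):S a8@(4,2):S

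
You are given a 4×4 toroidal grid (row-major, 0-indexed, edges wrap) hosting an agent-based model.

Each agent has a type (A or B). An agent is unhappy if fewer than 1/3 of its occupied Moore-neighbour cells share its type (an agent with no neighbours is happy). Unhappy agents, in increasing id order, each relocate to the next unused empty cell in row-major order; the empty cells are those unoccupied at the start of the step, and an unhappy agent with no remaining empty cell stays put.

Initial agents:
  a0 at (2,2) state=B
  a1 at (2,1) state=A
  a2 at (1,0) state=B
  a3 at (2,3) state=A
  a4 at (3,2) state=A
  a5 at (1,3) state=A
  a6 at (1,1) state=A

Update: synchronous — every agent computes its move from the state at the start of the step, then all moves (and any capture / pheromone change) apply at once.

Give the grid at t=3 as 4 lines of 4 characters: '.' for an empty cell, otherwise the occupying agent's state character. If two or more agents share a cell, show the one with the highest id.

t=1: a0@(0,0):B a1@(2,1):A a2@(0,1):B a3@(2,3):A a4@(3,2):A a5@(1,3):A a6@(1,1):A
t=2: (unchanged — steady state)

BB..
.A.A
.A.A
..A.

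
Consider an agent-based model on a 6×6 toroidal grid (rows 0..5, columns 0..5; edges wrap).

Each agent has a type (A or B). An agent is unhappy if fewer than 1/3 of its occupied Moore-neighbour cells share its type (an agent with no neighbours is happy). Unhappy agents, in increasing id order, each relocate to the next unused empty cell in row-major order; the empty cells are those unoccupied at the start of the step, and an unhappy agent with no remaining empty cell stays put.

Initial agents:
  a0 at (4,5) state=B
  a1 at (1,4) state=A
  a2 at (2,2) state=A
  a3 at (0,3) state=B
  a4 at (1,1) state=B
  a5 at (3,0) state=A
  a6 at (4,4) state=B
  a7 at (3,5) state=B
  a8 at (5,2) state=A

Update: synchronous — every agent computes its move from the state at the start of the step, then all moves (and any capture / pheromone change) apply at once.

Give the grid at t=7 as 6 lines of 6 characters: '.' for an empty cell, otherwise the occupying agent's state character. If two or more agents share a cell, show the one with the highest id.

t=1: a0@(4,5):B a1@(0,0):A a2@(0,1):A a3@(0,2):B a4@(0,4):B a5@(0,5):A a6@(4,4):B a7@(3,5):B a8@(1,0):A
t=2: a0@(4,5):B a1@(0,0):A a2@(0,1):A a3@(0,3):B a4@(1,1):B a5@(0,5):A a6@(4,4):B a7@(3,5):B a8@(1,0):A
t=3: a0@(4,5):B a1@(0,0):A a2@(0,1):A a3@(0,3):B a4@(0,2):B a5@(0,5):A a6@(4,4):B a7@(3,5):B a8@(1,0):A
t=4: (unchanged — steady state)

AABB.A
A.....
......
.....B
....BB
......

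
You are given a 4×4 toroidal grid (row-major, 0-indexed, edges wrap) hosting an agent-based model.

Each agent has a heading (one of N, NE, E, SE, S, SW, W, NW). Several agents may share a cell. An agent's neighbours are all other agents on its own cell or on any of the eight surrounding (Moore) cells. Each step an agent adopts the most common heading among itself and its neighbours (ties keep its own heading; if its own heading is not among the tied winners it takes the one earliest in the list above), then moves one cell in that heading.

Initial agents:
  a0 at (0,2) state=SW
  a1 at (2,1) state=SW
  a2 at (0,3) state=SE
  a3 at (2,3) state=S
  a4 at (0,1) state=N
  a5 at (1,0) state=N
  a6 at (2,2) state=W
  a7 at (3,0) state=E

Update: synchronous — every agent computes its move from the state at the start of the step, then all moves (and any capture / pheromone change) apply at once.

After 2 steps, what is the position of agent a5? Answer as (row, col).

(3, 0)

t=1: a0@(1,1):SW a1@(3,0):SW a2@(1,0):SE a3@(3,3):S a4@(3,1):N a5@(0,0):N a6@(2,1):W a7@(3,1):E
t=2: a0@(2,0):SW a1@(2,0):N a2@(2,1):SE a3@(0,3):S a4@(2,1):N a5@(3,0):N a6@(3,0):SW a7@(2,1):N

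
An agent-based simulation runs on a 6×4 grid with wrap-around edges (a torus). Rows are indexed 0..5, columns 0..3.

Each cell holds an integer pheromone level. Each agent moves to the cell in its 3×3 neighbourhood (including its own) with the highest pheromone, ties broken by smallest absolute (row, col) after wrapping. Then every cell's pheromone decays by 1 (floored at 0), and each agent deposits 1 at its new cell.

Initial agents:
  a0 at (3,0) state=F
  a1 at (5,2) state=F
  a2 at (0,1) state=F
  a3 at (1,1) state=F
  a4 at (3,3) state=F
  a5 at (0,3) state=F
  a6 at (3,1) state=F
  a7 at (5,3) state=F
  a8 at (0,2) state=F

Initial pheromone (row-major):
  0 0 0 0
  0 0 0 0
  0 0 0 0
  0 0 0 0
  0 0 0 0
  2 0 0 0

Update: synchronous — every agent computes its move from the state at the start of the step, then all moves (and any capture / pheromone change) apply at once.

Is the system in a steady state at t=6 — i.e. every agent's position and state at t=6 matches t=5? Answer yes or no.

t=1: a0@(2,0) a1@(0,1) a2@(5,0) a3@(0,0) a4@(2,0) a5@(5,0) a6@(2,0) a7@(5,0) a8@(0,1) | pheromone: 1 2 0 0 / 0 0 0 0 / 3 0 0 0 / 0 0 0 0 / 0 0 0 0 / 4 0 0 0
t=2: a0@(2,0) a1@(5,0) a2@(5,0) a3@(5,0) a4@(2,0) a5@(5,0) a6@(2,0) a7@(5,0) a8@(5,0) | pheromone: 0 1 0 0 / 0 0 0 0 / 5 0 0 0 / 0 0 0 0 / 0 0 0 0 / 9 0 0 0
t=3: a0@(2,0) a1@(5,0) a2@(5,0) a3@(5,0) a4@(2,0) a5@(5,0) a6@(2,0) a7@(5,0) a8@(5,0) | pheromone: 0 0 0 0 / 0 0 0 0 / 7 0 0 0 / 0 0 0 0 / 0 0 0 0 / 14 0 0 0
t=4: a0@(2,0) a1@(5,0) a2@(5,0) a3@(5,0) a4@(2,0) a5@(5,0) a6@(2,0) a7@(5,0) a8@(5,0) | pheromone: 0 0 0 0 / 0 0 0 0 / 9 0 0 0 / 0 0 0 0 / 0 0 0 0 / 19 0 0 0
t=5: a0@(2,0) a1@(5,0) a2@(5,0) a3@(5,0) a4@(2,0) a5@(5,0) a6@(2,0) a7@(5,0) a8@(5,0) | pheromone: 0 0 0 0 / 0 0 0 0 / 11 0 0 0 / 0 0 0 0 / 0 0 0 0 / 24 0 0 0
t=6: a0@(2,0) a1@(5,0) a2@(5,0) a3@(5,0) a4@(2,0) a5@(5,0) a6@(2,0) a7@(5,0) a8@(5,0) | pheromone: 0 0 0 0 / 0 0 0 0 / 13 0 0 0 / 0 0 0 0 / 0 0 0 0 / 29 0 0 0

yes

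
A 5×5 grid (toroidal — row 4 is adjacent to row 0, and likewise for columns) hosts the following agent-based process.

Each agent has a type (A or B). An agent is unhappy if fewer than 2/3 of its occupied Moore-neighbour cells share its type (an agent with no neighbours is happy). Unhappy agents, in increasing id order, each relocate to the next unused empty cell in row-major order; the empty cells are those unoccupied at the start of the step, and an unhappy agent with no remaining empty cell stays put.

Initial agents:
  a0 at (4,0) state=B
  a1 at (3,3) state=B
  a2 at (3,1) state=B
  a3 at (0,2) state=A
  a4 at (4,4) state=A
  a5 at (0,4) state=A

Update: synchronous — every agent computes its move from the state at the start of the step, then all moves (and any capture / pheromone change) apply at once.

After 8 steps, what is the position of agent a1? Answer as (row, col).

(0, 2)

t=1: a0@(0,0):B a1@(0,1):B a2@(3,1):B a3@(0,2):A a4@(0,3):A a5@(1,0):A
t=2: a0@(0,4):B a1@(1,1):B a2@(3,1):B a3@(1,2):A a4@(0,3):A a5@(1,3):A
t=3: a0@(0,0):B a1@(0,1):B a2@(3,1):B a3@(1,2):A a4@(0,3):A a5@(1,3):A
t=4: a0@(0,0):B a1@(0,2):B a2@(3,1):B a3@(1,2):A a4@(0,3):A a5@(1,3):A
t=5: a0@(0,0):B a1@(0,1):B a2@(3,1):B a3@(1,2):A a4@(0,3):A a5@(1,3):A
t=6: a0@(0,0):B a1@(0,2):B a2@(3,1):B a3@(1,2):A a4@(0,3):A a5@(1,3):A
t=7: a0@(0,0):B a1@(0,1):B a2@(3,1):B a3@(1,2):A a4@(0,3):A a5@(1,3):A
t=8: a0@(0,0):B a1@(0,2):B a2@(3,1):B a3@(1,2):A a4@(0,3):A a5@(1,3):A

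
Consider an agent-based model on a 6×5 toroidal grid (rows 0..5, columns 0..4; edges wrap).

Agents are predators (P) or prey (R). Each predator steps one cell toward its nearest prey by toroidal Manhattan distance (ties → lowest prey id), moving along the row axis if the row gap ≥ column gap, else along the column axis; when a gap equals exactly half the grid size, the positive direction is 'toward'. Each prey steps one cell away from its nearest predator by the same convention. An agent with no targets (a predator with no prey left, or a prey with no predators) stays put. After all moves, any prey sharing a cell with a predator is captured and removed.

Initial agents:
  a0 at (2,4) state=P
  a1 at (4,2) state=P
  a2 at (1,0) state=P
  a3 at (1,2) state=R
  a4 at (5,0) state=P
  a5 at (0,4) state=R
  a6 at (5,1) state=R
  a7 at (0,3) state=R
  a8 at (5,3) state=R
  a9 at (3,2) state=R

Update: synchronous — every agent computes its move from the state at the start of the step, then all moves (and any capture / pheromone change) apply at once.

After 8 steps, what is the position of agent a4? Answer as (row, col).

t=1: a0@(1,4):P a1@(3,2):P a2@(1,1):P a3@(1,3):R a4@(5,1):P a5@(5,4):R a6@(5,2):R a7@(5,3):R a8@(0,3):R a9@(2,2):R
t=2: a0@(1,3):P a1@(2,2):P a2@(1,2):P a4@(5,2):P a5@(4,4):R a6@(5,3):R a7@(5,4):R a8@(5,3):R
t=3: a0@(0,3):P a1@(3,2):P a2@(0,2):P a4@(5,3):P a5@(4,0):R a6@(5,4):R a7@(5,0):R a8@(5,4):R
t=4: a0@(5,3):P a1@(3,1):P a2@(0,3):P a4@(5,4):P a5@(4,4):R a6@(5,0):R a7@(5,1):R a8@(5,0):R
t=5: a0@(4,3):P a1@(4,1):P a2@(5,3):P a4@(4,4):P a5@(3,4):R a6@(5,1):R a7@(5,0):R a8@(5,1):R
t=6: a0@(3,3):P a1@(5,1):P a2@(5,2):P a4@(3,4):P a5@(2,4):R a6@(0,1):R a7@(0,0):R a8@(0,1):R
t=7: a0@(2,3):P a1@(0,1):P a2@(0,2):P a4@(2,4):P a5@(1,4):R a6@(1,1):R a7@(1,0):R a8@(1,1):R
t=8: a0@(1,3):P a1@(1,1):P a2@(1,2):P a4@(1,4):P a5@(0,4):R a6@(2,1):R a7@(2,0):R a8@(2,1):R

(1, 4)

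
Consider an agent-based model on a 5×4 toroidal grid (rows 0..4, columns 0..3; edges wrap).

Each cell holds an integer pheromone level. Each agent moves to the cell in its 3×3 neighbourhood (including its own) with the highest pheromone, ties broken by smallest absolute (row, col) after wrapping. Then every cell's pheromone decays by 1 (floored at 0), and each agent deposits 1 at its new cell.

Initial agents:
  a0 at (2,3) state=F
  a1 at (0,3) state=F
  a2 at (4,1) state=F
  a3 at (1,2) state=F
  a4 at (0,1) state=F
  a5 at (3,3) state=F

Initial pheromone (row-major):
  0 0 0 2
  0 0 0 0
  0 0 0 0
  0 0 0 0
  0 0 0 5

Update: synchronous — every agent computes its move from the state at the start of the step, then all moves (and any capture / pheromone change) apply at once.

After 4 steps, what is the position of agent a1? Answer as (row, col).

t=1: a0@(1,0) a1@(4,3) a2@(0,0) a3@(0,3) a4@(0,0) a5@(4,3) | pheromone: 2 0 0 2 / 1 0 0 0 / 0 0 0 0 / 0 0 0 0 / 0 0 0 6
t=2: a0@(0,0) a1@(4,3) a2@(4,3) a3@(4,3) a4@(4,3) a5@(4,3) | pheromone: 2 0 0 1 / 0 0 0 0 / 0 0 0 0 / 0 0 0 0 / 0 0 0 10
t=3: a0@(4,3) a1@(4,3) a2@(4,3) a3@(4,3) a4@(4,3) a5@(4,3) | pheromone: 1 0 0 0 / 0 0 0 0 / 0 0 0 0 / 0 0 0 0 / 0 0 0 15
t=4: a0@(4,3) a1@(4,3) a2@(4,3) a3@(4,3) a4@(4,3) a5@(4,3) | pheromone: 0 0 0 0 / 0 0 0 0 / 0 0 0 0 / 0 0 0 0 / 0 0 0 20

(4, 3)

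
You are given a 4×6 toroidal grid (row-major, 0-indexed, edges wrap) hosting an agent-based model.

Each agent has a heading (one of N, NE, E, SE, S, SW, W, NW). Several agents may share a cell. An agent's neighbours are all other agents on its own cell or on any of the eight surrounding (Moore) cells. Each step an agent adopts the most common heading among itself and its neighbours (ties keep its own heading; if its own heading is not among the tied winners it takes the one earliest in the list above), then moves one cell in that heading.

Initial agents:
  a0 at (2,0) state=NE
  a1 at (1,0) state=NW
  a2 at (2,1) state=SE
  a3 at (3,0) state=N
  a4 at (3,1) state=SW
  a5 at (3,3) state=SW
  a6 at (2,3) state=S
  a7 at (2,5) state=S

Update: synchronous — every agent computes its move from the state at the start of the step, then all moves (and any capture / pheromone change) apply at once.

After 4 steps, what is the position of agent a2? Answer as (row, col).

t=1: a0@(1,1):NE a1@(0,5):NW a2@(3,2):SE a3@(2,0):N a4@(0,0):SW a5@(0,2):SW a6@(3,3):S a7@(3,5):S
t=2: a0@(2,0):SW a1@(3,4):NW a2@(0,3):SE a3@(1,0):N a4@(1,5):SW a5@(1,1):SW a6@(0,3):S a7@(0,5):S
t=3: a0@(3,5):SW a1@(0,4):S a2@(1,4):SE a3@(2,5):SW a4@(2,4):SW a5@(2,0):SW a6@(1,3):S a7@(1,5):S
t=4: a0@(0,4):SW a1@(1,4):S a2@(2,4):S a3@(3,4):SW a4@(3,3):SW a5@(3,5):SW a6@(2,3):S a7@(2,4):SW

(2, 4)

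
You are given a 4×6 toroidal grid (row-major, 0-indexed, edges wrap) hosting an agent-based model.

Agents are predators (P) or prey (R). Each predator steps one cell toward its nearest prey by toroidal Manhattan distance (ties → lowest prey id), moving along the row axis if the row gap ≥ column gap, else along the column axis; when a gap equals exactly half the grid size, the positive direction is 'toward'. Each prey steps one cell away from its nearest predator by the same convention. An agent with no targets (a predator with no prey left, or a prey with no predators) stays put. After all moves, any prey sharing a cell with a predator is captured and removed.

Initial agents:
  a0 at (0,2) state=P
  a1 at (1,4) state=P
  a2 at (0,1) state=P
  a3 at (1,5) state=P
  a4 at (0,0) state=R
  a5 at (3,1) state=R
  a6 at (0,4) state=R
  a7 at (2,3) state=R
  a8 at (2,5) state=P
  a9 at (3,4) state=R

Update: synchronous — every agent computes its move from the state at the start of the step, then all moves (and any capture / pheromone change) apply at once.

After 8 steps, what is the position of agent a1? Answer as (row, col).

t=1: a0@(0,1):P a1@(0,4):P a2@(0,0):P a3@(0,5):P a5@(2,1):R a6@(3,4):R a7@(3,3):R a8@(2,4):P
t=2: a0@(1,1):P a1@(3,4):P a2@(1,0):P a3@(3,5):P a6@(2,4):R a7@(2,3):R a8@(3,4):P
t=3: a0@(1,2):P a1@(2,4):P a2@(1,5):P a3@(2,5):P a6@(1,4):R a7@(1,3):R a8@(2,4):P
t=4: a0@(1,3):P a1@(1,4):P a2@(1,4):P a3@(1,5):P a6@(0,4):R a8@(1,4):P
t=5: a0@(0,3):P a1@(0,4):P a2@(0,4):P a3@(0,5):P a6@(3,4):R a8@(0,4):P
t=6: a0@(3,3):P a1@(3,4):P a2@(3,4):P a3@(3,5):P a6@(2,4):R a8@(3,4):P
t=7: a0@(2,3):P a1@(2,4):P a2@(2,4):P a3@(2,5):P a6@(1,4):R a8@(2,4):P
t=8: a0@(1,3):P a1@(1,4):P a2@(1,4):P a3@(1,5):P a6@(0,4):R a8@(1,4):P

(1, 4)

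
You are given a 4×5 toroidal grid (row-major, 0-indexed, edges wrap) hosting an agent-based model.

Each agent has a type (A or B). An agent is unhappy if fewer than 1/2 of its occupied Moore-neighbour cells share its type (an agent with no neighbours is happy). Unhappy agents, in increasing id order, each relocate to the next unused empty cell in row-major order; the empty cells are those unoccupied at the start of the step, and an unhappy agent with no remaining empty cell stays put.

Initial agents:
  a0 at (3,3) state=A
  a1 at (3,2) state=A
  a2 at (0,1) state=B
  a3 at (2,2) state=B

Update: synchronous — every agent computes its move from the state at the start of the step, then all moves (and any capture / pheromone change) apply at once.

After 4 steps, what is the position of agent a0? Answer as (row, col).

(0, 1)

t=1: a0@(3,3):A a1@(0,0):A a2@(0,2):B a3@(0,3):B
t=2: a0@(0,1):A a1@(0,0):A a2@(0,2):B a3@(0,3):B
t=3: (unchanged — steady state)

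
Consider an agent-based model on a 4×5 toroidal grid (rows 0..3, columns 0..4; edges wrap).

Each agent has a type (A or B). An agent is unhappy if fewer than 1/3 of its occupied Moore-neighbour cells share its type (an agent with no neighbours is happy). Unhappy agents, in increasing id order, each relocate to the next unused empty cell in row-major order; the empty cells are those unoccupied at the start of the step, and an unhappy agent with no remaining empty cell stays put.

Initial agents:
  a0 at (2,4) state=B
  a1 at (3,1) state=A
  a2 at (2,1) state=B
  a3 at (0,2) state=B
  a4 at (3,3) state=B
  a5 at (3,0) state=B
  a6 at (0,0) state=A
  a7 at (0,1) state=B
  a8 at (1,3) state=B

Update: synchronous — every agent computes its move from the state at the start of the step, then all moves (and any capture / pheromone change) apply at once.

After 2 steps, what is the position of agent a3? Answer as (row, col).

(0, 2)

t=1: a0@(2,4):B a1@(0,3):A a2@(2,1):B a3@(0,2):B a4@(3,3):B a5@(3,0):B a6@(0,0):A a7@(0,1):B a8@(1,3):B
t=2: a0@(2,4):B a1@(0,4):A a2@(2,1):B a3@(0,2):B a4@(3,3):B a5@(3,0):B a6@(1,0):A a7@(0,1):B a8@(1,3):B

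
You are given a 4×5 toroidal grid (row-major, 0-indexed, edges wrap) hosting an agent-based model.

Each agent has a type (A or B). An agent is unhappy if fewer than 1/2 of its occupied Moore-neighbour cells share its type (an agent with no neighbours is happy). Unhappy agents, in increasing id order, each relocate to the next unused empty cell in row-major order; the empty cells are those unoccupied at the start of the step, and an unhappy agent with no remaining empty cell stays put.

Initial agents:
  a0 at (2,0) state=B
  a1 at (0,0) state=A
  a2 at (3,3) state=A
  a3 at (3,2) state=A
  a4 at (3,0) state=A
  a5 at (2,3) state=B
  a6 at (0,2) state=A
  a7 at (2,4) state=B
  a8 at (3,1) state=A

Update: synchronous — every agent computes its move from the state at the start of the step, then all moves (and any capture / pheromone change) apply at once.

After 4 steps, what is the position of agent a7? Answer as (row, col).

(0, 4)

t=1: a0@(0,1):B a1@(0,0):A a2@(3,3):A a3@(3,2):A a4@(3,0):A a5@(0,3):B a6@(0,2):A a7@(2,4):B a8@(3,1):A
t=2: a0@(0,4):B a1@(0,0):A a2@(3,3):A a3@(3,2):A a4@(3,0):A a5@(1,0):B a6@(0,2):A a7@(1,1):B a8@(3,1):A
t=3: a0@(0,1):B a1@(0,3):A a2@(3,3):A a3@(3,2):A a4@(3,0):A a5@(1,0):B a6@(0,2):A a7@(1,2):B a8@(3,1):A
t=4: a0@(0,0):B a1@(0,3):A a2@(3,3):A a3@(3,2):A a4@(3,0):A a5@(1,0):B a6@(0,2):A a7@(0,4):B a8@(3,1):A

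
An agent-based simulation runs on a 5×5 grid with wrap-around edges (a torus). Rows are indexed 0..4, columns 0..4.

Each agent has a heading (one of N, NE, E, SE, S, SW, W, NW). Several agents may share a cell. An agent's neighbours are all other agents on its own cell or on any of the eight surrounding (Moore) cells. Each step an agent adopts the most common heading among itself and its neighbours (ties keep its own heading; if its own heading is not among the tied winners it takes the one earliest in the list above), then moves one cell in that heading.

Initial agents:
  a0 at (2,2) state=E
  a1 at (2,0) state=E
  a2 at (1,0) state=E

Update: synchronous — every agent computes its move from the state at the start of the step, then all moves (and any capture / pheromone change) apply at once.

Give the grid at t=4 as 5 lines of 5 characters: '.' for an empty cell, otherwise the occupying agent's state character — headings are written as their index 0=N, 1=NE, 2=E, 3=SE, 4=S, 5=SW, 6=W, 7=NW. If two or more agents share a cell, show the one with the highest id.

.....
....2
.2..2
.....
.....

t=1: a0@(2,3):E a1@(2,1):E a2@(1,1):E
t=2: a0@(2,4):E a1@(2,2):E a2@(1,2):E
t=3: a0@(2,0):E a1@(2,3):E a2@(1,3):E
t=4: a0@(2,1):E a1@(2,4):E a2@(1,4):E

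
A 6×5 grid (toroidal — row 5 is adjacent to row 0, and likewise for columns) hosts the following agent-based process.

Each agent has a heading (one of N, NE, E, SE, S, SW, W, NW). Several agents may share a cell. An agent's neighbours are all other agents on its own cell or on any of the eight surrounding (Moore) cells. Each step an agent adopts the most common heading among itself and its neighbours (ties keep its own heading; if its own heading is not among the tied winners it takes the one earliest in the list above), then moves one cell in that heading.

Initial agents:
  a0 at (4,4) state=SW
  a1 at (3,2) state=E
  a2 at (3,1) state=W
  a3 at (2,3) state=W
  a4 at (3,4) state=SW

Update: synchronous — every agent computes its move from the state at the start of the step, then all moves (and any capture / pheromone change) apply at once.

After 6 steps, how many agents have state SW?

2

t=1: a0@(5,3):SW a1@(3,1):W a2@(3,0):W a3@(2,2):W a4@(4,3):SW
t=2: a0@(0,2):SW a1@(3,0):W a2@(3,4):W a3@(2,1):W a4@(5,2):SW
t=3: a0@(1,1):SW a1@(3,4):W a2@(3,3):W a3@(2,0):W a4@(0,1):SW
t=4: a0@(2,0):SW a1@(3,3):W a2@(3,2):W a3@(2,4):W a4@(1,0):SW
t=5: a0@(3,4):SW a1@(3,2):W a2@(3,1):W a3@(2,3):W a4@(2,4):SW
t=6: a0@(4,3):SW a1@(3,1):W a2@(3,0):W a3@(2,2):W a4@(3,3):SW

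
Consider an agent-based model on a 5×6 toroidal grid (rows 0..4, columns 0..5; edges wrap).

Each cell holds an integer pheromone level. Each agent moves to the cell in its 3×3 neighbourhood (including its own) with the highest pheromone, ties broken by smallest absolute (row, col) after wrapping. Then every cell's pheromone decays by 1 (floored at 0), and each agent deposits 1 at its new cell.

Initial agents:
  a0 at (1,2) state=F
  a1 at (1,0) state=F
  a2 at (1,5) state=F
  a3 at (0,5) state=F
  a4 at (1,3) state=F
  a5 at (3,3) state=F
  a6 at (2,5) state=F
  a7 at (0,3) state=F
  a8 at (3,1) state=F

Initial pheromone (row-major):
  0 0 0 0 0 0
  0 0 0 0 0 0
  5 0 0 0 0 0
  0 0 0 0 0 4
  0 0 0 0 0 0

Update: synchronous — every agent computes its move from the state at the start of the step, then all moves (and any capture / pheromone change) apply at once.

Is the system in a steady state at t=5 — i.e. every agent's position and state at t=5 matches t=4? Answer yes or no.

t=1: a0@(0,1) a1@(2,0) a2@(2,0) a3@(0,0) a4@(0,2) a5@(2,2) a6@(2,0) a7@(0,2) a8@(2,0) | pheromone: 1 1 2 0 0 0 / 0 0 0 0 0 0 / 8 0 1 0 0 0 / 0 0 0 0 0 3 / 0 0 0 0 0 0
t=2: a0@(0,2) a1@(2,0) a2@(2,0) a3@(0,0) a4@(0,2) a5@(2,2) a6@(2,0) a7@(0,2) a8@(2,0) | pheromone: 1 0 4 0 0 0 / 0 0 0 0 0 0 / 11 0 1 0 0 0 / 0 0 0 0 0 2 / 0 0 0 0 0 0
t=3: a0@(0,2) a1@(2,0) a2@(2,0) a3@(0,0) a4@(0,2) a5@(2,2) a6@(2,0) a7@(0,2) a8@(2,0) | pheromone: 1 0 6 0 0 0 / 0 0 0 0 0 0 / 14 0 1 0 0 0 / 0 0 0 0 0 1 / 0 0 0 0 0 0
t=4: a0@(0,2) a1@(2,0) a2@(2,0) a3@(0,0) a4@(0,2) a5@(2,2) a6@(2,0) a7@(0,2) a8@(2,0) | pheromone: 1 0 8 0 0 0 / 0 0 0 0 0 0 / 17 0 1 0 0 0 / 0 0 0 0 0 0 / 0 0 0 0 0 0
t=5: a0@(0,2) a1@(2,0) a2@(2,0) a3@(0,0) a4@(0,2) a5@(2,2) a6@(2,0) a7@(0,2) a8@(2,0) | pheromone: 1 0 10 0 0 0 / 0 0 0 0 0 0 / 20 0 1 0 0 0 / 0 0 0 0 0 0 / 0 0 0 0 0 0

yes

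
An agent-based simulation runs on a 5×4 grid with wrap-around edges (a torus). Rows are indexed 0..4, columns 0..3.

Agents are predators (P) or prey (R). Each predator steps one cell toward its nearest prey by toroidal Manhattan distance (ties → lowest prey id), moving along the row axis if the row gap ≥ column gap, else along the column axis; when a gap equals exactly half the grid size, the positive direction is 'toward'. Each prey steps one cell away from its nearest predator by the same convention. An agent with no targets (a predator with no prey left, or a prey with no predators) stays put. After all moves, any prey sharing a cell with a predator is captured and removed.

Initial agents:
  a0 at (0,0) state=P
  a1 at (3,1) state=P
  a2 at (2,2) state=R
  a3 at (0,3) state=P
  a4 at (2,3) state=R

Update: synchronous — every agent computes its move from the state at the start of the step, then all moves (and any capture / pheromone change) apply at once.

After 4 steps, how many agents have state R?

1

t=1: a0@(1,0):P a1@(2,1):P a2@(1,2):R a3@(1,3):P a4@(3,3):R
t=2: a0@(1,1):P a1@(1,1):P a3@(1,2):P a4@(4,3):R
t=3: a0@(0,1):P a1@(0,1):P a3@(0,2):P a4@(3,3):R
t=4: a0@(4,1):P a1@(4,1):P a3@(4,2):P a4@(2,3):R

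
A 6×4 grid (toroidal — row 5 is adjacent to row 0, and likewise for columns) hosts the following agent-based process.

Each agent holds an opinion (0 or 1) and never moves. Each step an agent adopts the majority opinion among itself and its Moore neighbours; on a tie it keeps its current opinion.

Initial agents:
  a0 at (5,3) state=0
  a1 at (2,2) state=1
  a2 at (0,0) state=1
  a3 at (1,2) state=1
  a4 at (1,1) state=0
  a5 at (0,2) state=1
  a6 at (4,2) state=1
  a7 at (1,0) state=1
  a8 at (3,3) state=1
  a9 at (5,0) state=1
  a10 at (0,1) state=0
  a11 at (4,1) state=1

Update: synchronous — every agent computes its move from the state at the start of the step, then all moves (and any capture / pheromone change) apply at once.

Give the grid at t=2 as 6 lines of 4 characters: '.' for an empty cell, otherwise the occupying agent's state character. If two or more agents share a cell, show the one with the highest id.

111.
111.
..1.
...1
.11.
1..1

t=1: a0@(5,3):1 a1@(2,2):1 a2@(0,0):1 a3@(1,2):1 a4@(1,1):1 a5@(0,2):0 a6@(4,2):1 a7@(1,0):1 a8@(3,3):1 a9@(5,0):1 a10@(0,1):1 a11@(4,1):1
t=2: a0@(5,3):1 a1@(2,2):1 a2@(0,0):1 a3@(1,2):1 a4@(1,1):1 a5@(0,2):1 a6@(4,2):1 a7@(1,0):1 a8@(3,3):1 a9@(5,0):1 a10@(0,1):1 a11@(4,1):1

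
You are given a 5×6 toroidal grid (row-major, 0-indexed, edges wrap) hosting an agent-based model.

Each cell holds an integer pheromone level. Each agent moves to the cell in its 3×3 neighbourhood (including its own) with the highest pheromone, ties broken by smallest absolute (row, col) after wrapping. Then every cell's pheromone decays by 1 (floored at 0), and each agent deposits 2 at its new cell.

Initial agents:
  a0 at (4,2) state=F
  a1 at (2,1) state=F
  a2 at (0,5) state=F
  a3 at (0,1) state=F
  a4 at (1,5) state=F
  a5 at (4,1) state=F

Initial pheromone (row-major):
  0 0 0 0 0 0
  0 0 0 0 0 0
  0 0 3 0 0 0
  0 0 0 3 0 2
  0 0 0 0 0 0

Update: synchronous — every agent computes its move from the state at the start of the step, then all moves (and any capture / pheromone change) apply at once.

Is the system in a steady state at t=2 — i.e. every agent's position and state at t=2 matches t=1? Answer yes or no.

no

t=1: a0@(3,3) a1@(2,2) a2@(0,0) a3@(0,0) a4@(0,0) a5@(0,0) | pheromone: 8 0 0 0 0 0 / 0 0 0 0 0 0 / 0 0 4 0 0 0 / 0 0 0 4 0 1 / 0 0 0 0 0 0
t=2: a0@(2,2) a1@(2,2) a2@(0,0) a3@(0,0) a4@(0,0) a5@(0,0) | pheromone: 15 0 0 0 0 0 / 0 0 0 0 0 0 / 0 0 7 0 0 0 / 0 0 0 3 0 0 / 0 0 0 0 0 0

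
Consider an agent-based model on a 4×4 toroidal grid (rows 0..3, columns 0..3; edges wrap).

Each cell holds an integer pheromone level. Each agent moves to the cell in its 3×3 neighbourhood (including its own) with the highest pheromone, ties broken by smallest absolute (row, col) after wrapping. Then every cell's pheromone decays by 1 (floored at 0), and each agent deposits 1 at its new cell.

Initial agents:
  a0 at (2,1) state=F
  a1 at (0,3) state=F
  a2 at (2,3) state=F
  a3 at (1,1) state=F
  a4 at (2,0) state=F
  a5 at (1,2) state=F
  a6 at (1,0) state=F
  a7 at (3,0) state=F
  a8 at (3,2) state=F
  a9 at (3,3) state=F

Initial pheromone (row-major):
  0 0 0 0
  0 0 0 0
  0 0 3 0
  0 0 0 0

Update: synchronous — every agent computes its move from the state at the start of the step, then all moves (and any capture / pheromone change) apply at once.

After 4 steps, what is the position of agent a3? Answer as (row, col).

(2, 2)

t=1: a0@(2,2) a1@(0,0) a2@(2,2) a3@(2,2) a4@(1,0) a5@(2,2) a6@(0,0) a7@(0,0) a8@(2,2) a9@(2,2) | pheromone: 3 0 0 0 / 1 0 0 0 / 0 0 8 0 / 0 0 0 0
t=2: a0@(2,2) a1@(0,0) a2@(2,2) a3@(2,2) a4@(0,0) a5@(2,2) a6@(0,0) a7@(0,0) a8@(2,2) a9@(2,2) | pheromone: 6 0 0 0 / 0 0 0 0 / 0 0 13 0 / 0 0 0 0
t=3: a0@(2,2) a1@(0,0) a2@(2,2) a3@(2,2) a4@(0,0) a5@(2,2) a6@(0,0) a7@(0,0) a8@(2,2) a9@(2,2) | pheromone: 9 0 0 0 / 0 0 0 0 / 0 0 18 0 / 0 0 0 0
t=4: a0@(2,2) a1@(0,0) a2@(2,2) a3@(2,2) a4@(0,0) a5@(2,2) a6@(0,0) a7@(0,0) a8@(2,2) a9@(2,2) | pheromone: 12 0 0 0 / 0 0 0 0 / 0 0 23 0 / 0 0 0 0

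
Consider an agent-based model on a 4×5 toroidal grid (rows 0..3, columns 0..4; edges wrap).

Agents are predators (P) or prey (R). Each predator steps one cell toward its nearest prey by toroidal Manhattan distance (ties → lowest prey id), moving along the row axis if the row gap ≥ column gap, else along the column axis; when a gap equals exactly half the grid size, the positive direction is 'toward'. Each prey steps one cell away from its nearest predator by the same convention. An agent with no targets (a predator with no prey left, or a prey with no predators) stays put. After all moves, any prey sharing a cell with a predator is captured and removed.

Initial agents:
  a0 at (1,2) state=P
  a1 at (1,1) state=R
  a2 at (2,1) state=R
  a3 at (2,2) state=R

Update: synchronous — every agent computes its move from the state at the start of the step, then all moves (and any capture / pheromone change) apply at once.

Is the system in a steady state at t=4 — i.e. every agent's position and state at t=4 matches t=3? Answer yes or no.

t=1: a0@(1,1):P a1@(1,0):R a2@(3,1):R a3@(3,2):R
t=2: a0@(1,0):P a1@(1,4):R a2@(2,1):R a3@(2,2):R
t=3: a0@(1,4):P a1@(1,3):R a2@(3,1):R a3@(2,3):R
t=4: a0@(1,3):P a1@(1,2):R a2@(2,1):R a3@(3,3):R

no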